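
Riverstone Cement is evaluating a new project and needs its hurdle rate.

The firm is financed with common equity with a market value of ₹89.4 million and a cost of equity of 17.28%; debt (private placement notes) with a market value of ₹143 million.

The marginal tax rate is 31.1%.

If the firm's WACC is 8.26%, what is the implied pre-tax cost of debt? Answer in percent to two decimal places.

3.80%

Total capital V = 89.4 + 143 = 232.4.
Equity weight = 89.4/232.4 = 0.3847.
Private placement notes weight = 143/232.4 = 0.6153.
Equity contribution = 0.3847 × 17.28% = 6.6473%.
Remaining for debt = 8.26% − 6.6473% = 1.6127%.
Rd × (1 − 31.1%) × 0.6153 = 1.6127%  ⇒  Rd = 3.8040%.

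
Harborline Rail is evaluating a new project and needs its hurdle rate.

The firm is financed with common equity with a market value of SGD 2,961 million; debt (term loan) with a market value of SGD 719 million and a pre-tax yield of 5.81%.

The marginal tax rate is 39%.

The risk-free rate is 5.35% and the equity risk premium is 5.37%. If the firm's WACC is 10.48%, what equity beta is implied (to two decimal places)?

1.27

Total capital V = 2961 + 719 = 3680.
Equity weight = 2961/3680 = 0.8046.
Term loan weight = 719/3680 = 0.1954.
Debt contribution = 0.1954 × 5.81% × (1 − 39%) = 0.6924%.
Required equity contribution = 10.48% − 0.6924% = 9.7876%  ⇒  Re = 12.1642%.
CAPM: 12.1642% = 5.35% + β × 5.37%  ⇒  β = 1.2689.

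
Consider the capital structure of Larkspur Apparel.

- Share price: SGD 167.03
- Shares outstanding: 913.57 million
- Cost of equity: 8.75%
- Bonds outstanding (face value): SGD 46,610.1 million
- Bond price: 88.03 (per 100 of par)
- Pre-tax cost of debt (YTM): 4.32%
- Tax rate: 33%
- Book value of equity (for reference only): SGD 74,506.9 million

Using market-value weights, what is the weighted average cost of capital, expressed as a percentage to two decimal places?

7.51%

Market value of equity E = 167.03 × 913.57m = 152593.5971m. Market value of debt D = 46610.1m × 88.03/100 = 41030.87103m.
Total capital V = 152593.5971 + 41030.87103 = 193624.46813.
Equity: weight = 152593.5971/193624.46813 = 0.7881; cost = 8.75%.
Bonds outstanding: weight = 41030.87103/193624.46813 = 0.2119; after-tax cost = 4.32% × (1 − 33%) = 2.8944%.
WACC = 0.7881 × 8.7500% + 0.2119 × 2.8944% = 7.5091%.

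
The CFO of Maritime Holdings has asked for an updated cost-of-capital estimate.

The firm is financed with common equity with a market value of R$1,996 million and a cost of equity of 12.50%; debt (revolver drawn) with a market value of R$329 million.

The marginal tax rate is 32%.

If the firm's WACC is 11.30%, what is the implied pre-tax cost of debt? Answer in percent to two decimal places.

Total capital V = 1996 + 329 = 2325.
Equity weight = 1996/2325 = 0.8585.
Revolver drawn weight = 329/2325 = 0.1415.
Equity contribution = 0.8585 × 12.5% = 10.7312%.
Remaining for debt = 11.3% − 10.7312% = 0.5688%.
Rd × (1 − 32%) × 0.1415 = 0.5688%  ⇒  Rd = 5.9114%.

5.91%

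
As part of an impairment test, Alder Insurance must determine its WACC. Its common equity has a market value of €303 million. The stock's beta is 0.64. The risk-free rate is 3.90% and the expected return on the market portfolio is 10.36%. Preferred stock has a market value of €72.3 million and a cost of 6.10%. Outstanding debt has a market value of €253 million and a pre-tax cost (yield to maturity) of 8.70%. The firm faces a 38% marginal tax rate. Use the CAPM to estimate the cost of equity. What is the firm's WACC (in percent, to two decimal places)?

6.75%

Market risk premium = 10.36% − 3.9% = 6.46%.
Cost of equity via CAPM: Re = 3.9% + 0.64 × 6.46% = 8.0344%.
Total capital V = 303 + 72.3 + 253 = 628.3.
Equity: weight = 303/628.3 = 0.4823; cost = 8.0344%.
Preferred: weight = 72.3/628.3 = 0.1151; cost = 6.1%.
Debt: weight = 253/628.3 = 0.4027; after-tax cost = 8.7% × (1 − 38%) = 5.3940%.
WACC = 0.4823 × 8.0344% + 0.1151 × 6.1000% + 0.4027 × 5.3940% = 6.7486%.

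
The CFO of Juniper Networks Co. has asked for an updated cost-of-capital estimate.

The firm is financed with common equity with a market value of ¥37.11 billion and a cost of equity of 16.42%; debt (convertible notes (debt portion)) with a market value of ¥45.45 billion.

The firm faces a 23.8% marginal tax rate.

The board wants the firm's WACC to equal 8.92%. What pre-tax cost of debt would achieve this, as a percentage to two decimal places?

3.67%

Total capital V = 37.11 + 45.45 = 82.56.
Equity weight = 37.11/82.56 = 0.4495.
Convertible notes (debt portion) weight = 45.45/82.56 = 0.5505.
Equity contribution = 0.4495 × 16.42% = 7.3806%.
Remaining for debt = 8.92% − 7.3806% = 1.5394%.
Rd × (1 − 23.8%) × 0.5505 = 1.5394%  ⇒  Rd = 3.6696%.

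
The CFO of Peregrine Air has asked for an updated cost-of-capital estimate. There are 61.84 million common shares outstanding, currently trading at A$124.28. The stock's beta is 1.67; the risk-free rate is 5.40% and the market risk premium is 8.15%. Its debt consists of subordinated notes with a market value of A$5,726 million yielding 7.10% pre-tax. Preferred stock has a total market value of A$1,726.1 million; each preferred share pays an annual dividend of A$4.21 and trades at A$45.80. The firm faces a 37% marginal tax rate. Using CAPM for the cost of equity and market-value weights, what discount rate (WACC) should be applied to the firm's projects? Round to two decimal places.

Cost of equity via CAPM: Re = 5.4% + 1.67 × 8.15% = 19.0105%.
Cost of preferred: Rp = 4.21 / 45.8 = 9.1921%.
Market value of equity E = 124.28 × 61.84m = 7685.4752m.
Total capital V = 7685.4752 + 1726.1 + 5726 = 15137.5752.
Equity: weight = 7685.4752/15137.5752 = 0.5077; cost = 19.0105%.
Preferred: weight = 1726.1/15137.5752 = 0.1140; cost = 9.1921%.
Subordinated notes: weight = 5726/15137.5752 = 0.3783; after-tax cost = 7.1% × (1 − 37%) = 4.4730%.
WACC = 0.5077 × 19.0105% + 0.1140 × 9.1921% + 0.3783 × 4.4730% = 12.3919%.

12.39%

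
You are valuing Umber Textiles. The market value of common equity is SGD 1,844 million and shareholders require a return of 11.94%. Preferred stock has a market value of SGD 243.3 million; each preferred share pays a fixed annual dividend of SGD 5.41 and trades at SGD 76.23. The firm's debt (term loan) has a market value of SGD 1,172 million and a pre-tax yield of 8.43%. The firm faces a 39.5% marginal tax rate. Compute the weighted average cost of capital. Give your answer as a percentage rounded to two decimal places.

9.12%

Cost of preferred: Rp = 5.41 / 76.23 = 7.0969%.
Total capital V = 1844 + 243.3 + 1172 = 3259.3.
Equity: weight = 1844/3259.3 = 0.5658; cost = 11.94%.
Preferred: weight = 243.3/3259.3 = 0.0746; cost = 7.0969%.
Term loan: weight = 1172/3259.3 = 0.3596; after-tax cost = 8.43% × (1 − 39.5%) = 5.1001%.
WACC = 0.5658 × 11.9400% + 0.0746 × 7.0969% + 0.3596 × 5.1001% = 9.1190%.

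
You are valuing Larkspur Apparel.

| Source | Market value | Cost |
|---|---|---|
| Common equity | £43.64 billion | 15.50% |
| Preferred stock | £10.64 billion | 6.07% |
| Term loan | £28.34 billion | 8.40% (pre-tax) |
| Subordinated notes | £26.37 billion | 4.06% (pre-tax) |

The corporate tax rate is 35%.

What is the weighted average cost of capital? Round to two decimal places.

8.86%

Total capital V = 43.64 + 10.64 + 28.34 + 26.37 = 108.99.
Equity: weight = 43.64/108.99 = 0.4004; cost = 15.5%.
Preferred: weight = 10.64/108.99 = 0.0976; cost = 6.07%.
Term loan: weight = 28.34/108.99 = 0.2600; after-tax cost = 8.4% × (1 − 35%) = 5.4600%.
Subordinated notes: weight = 26.37/108.99 = 0.2419; after-tax cost = 4.06% × (1 − 35%) = 2.6390%.
WACC = 0.4004 × 15.5000% + 0.0976 × 6.0700% + 0.2600 × 5.4600% + 0.2419 × 2.6390% = 8.8571%.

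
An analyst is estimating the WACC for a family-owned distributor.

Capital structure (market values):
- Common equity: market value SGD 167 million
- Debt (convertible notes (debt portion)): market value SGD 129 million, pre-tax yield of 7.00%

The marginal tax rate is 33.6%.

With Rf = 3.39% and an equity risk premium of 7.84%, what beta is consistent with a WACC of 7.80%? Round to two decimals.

Total capital V = 167 + 129 = 296.
Equity weight = 167/296 = 0.5642.
Convertible notes (debt portion) weight = 129/296 = 0.4358.
Debt contribution = 0.4358 × 7% × (1 − 33.6%) = 2.0256%.
Required equity contribution = 7.8% − 2.0256% = 5.7744%  ⇒  Re = 10.2348%.
CAPM: 10.2348% = 3.39% + β × 7.84%  ⇒  β = 0.8731.

0.87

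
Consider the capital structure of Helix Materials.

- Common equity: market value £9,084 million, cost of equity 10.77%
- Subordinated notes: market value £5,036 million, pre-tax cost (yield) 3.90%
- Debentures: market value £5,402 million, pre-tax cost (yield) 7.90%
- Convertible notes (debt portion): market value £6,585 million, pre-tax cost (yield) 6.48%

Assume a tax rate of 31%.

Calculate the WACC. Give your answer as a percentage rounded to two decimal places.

6.52%

Total capital V = 9084 + 5036 + 5402 + 6585 = 26107.
Equity: weight = 9084/26107 = 0.3480; cost = 10.77%.
Subordinated notes: weight = 5036/26107 = 0.1929; after-tax cost = 3.9% × (1 − 31%) = 2.6910%.
Debentures: weight = 5402/26107 = 0.2069; after-tax cost = 7.9% × (1 − 31%) = 5.4510%.
Convertible notes (debt portion): weight = 6585/26107 = 0.2522; after-tax cost = 6.48% × (1 − 31%) = 4.4712%.
WACC = 0.3480 × 10.7700% + 0.1929 × 2.6910% + 0.2069 × 5.4510% + 0.2522 × 4.4712% = 6.5222%.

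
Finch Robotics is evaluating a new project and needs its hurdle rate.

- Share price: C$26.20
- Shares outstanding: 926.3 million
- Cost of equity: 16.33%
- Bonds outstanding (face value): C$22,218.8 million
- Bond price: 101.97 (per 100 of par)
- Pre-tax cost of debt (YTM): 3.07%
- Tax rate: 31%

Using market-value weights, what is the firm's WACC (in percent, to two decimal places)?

9.47%

Market value of equity E = 26.2 × 926.3m = 24269.06m. Market value of debt D = 22218.8m × 101.97/100 = 22656.51036m.
Total capital V = 24269.06 + 22656.51036 = 46925.57036.
Equity: weight = 24269.06/46925.57036 = 0.5172; cost = 16.33%.
Bonds outstanding: weight = 22656.51036/46925.57036 = 0.4828; after-tax cost = 3.07% × (1 − 31%) = 2.1183%.
WACC = 0.5172 × 16.3300% + 0.4828 × 2.1183% = 9.4683%.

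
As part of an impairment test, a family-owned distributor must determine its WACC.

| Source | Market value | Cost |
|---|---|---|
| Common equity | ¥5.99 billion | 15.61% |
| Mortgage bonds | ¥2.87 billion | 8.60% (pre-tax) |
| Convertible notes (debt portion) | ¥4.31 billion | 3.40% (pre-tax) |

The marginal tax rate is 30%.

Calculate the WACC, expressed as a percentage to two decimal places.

Total capital V = 5.99 + 2.87 + 4.31 = 13.17.
Equity: weight = 5.99/13.17 = 0.4548; cost = 15.61%.
Mortgage bonds: weight = 2.87/13.17 = 0.2179; after-tax cost = 8.6% × (1 − 30%) = 6.0200%.
Convertible notes (debt portion): weight = 4.31/13.17 = 0.3273; after-tax cost = 3.4% × (1 − 30%) = 2.3800%.
WACC = 0.4548 × 15.6100% + 0.2179 × 6.0200% + 0.3273 × 2.3800% = 9.1905%.

9.19%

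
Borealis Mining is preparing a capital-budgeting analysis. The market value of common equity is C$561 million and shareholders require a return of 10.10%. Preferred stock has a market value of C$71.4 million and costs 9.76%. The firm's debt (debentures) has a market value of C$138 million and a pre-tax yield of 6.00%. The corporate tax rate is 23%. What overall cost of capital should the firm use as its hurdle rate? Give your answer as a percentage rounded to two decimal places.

9.09%

Total capital V = 561 + 71.4 + 138 = 770.4.
Equity: weight = 561/770.4 = 0.7282; cost = 10.1%.
Preferred: weight = 71.4/770.4 = 0.0927; cost = 9.76%.
Debentures: weight = 138/770.4 = 0.1791; after-tax cost = 6% × (1 − 23%) = 4.6200%.
WACC = 0.7282 × 10.1000% + 0.0927 × 9.7600% + 0.1791 × 4.6200% = 9.0869%.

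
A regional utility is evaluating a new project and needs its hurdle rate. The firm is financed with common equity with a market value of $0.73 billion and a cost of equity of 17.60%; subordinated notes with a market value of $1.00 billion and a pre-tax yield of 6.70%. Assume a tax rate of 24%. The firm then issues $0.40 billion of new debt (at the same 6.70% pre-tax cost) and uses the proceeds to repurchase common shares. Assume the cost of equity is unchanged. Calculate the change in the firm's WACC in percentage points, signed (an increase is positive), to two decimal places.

-2.89 pp

Current WACC:
Total capital V = 0.73 + 1 = 1.73.
Equity: weight = 0.73/1.73 = 0.4220; cost = 17.6%.
Subordinated notes: weight = 1/1.73 = 0.5780; after-tax cost = 6.7% × (1 − 24%) = 5.0920%.
WACC = 0.4220 × 17.6000% + 0.5780 × 5.0920% = 10.3699%.
After the change:
Total capital V = 0.33 + 1.4 = 1.73.
Equity: weight = 0.33/1.73 = 0.1908; cost = 17.6%.
Subordinated notes: weight = 1.4/1.73 = 0.8092; after-tax cost = 6.7% × (1 − 24%) = 5.0920%.
WACC = 0.1908 × 17.6000% + 0.8092 × 5.0920% = 7.4779%.
Change in WACC = 7.4779% − 10.3699% = -2.8920 pp.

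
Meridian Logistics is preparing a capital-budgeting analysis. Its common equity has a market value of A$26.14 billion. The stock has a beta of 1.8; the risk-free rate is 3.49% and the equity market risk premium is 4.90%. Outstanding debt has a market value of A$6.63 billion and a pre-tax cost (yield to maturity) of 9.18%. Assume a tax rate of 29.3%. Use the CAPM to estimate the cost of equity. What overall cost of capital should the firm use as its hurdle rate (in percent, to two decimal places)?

11.13%

Cost of equity via CAPM: Re = 3.49% + 1.8 × 4.9% = 12.3100%.
Total capital V = 26.14 + 6.63 = 32.77.
Equity: weight = 26.14/32.77 = 0.7977; cost = 12.31%.
Debt: weight = 6.63/32.77 = 0.2023; after-tax cost = 9.18% × (1 − 29.3%) = 6.4903%.
WACC = 0.7977 × 12.3100% + 0.2023 × 6.4903% = 11.1326%.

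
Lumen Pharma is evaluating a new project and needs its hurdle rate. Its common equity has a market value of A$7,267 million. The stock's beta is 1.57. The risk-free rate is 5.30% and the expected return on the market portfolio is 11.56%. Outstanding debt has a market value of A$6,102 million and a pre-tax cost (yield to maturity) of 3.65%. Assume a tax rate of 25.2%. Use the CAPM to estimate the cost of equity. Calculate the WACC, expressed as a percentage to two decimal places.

9.47%

Market risk premium = 11.56% − 5.3% = 6.26%.
Cost of equity via CAPM: Re = 5.3% + 1.57 × 6.26% = 15.1282%.
Total capital V = 7267 + 6102 = 13369.
Equity: weight = 7267/13369 = 0.5436; cost = 15.1282%.
Debt: weight = 6102/13369 = 0.4564; after-tax cost = 3.65% × (1 − 25.2%) = 2.7302%.
WACC = 0.5436 × 15.1282% + 0.4564 × 2.7302% = 9.4694%.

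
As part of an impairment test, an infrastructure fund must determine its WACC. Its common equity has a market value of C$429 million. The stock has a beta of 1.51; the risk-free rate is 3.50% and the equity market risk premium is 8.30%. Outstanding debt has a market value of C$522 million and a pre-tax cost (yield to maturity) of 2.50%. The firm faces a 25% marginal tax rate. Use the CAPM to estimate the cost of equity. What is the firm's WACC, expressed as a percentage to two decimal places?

Cost of equity via CAPM: Re = 3.5% + 1.51 × 8.3% = 16.0330%.
Total capital V = 429 + 522 = 951.
Equity: weight = 429/951 = 0.4511; cost = 16.033%.
Debt: weight = 522/951 = 0.5489; after-tax cost = 2.5% × (1 − 25%) = 1.8750%.
WACC = 0.4511 × 16.0330% + 0.5489 × 1.8750% = 8.2617%.

8.26%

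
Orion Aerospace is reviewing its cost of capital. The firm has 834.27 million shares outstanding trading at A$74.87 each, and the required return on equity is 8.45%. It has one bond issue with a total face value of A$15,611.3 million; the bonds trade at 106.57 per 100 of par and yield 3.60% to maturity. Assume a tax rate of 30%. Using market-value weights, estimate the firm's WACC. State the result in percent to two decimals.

7.20%

Market value of equity E = 74.87 × 834.27m = 62461.7949m. Market value of debt D = 15611.3m × 106.57/100 = 16636.96241m.
Total capital V = 62461.7949 + 16636.96241 = 79098.75731.
Equity: weight = 62461.7949/79098.75731 = 0.7897; cost = 8.45%.
Bonds outstanding: weight = 16636.96241/79098.75731 = 0.2103; after-tax cost = 3.6% × (1 − 30%) = 2.5200%.
WACC = 0.7897 × 8.4500% + 0.2103 × 2.5200% = 7.2027%.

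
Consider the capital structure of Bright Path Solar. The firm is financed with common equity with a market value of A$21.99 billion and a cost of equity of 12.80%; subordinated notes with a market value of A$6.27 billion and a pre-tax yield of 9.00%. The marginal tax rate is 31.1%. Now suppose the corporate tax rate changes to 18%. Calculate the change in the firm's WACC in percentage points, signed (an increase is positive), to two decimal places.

Current WACC:
Total capital V = 21.99 + 6.27 = 28.26.
Equity: weight = 21.99/28.26 = 0.7781; cost = 12.8%.
Subordinated notes: weight = 6.27/28.26 = 0.2219; after-tax cost = 9% × (1 − 31.1%) = 6.2010%.
WACC = 0.7781 × 12.8000% + 0.2219 × 6.2010% = 11.3359%.
After the change:
Total capital V = 21.99 + 6.27 = 28.26.
Equity: weight = 21.99/28.26 = 0.7781; cost = 12.8%.
Subordinated notes: weight = 6.27/28.26 = 0.2219; after-tax cost = 9% × (1 − 18%) = 7.3800%.
WACC = 0.7781 × 12.8000% + 0.2219 × 7.3800% = 11.5975%.
Change in WACC = 11.5975% − 11.3359% = 0.2616 pp.

+0.26 pp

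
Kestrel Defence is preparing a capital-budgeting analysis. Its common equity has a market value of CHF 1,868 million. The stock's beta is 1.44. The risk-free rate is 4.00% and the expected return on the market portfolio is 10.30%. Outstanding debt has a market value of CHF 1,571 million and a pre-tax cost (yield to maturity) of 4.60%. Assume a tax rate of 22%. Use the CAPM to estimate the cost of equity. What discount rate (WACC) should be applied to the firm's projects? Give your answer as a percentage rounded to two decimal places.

Market risk premium = 10.3% − 4.0% = 6.3%.
Cost of equity via CAPM: Re = 4.0% + 1.44 × 6.3% = 13.0720%.
Total capital V = 1868 + 1571 = 3439.
Equity: weight = 1868/3439 = 0.5432; cost = 13.072%.
Debt: weight = 1571/3439 = 0.4568; after-tax cost = 4.6% × (1 − 22%) = 3.5880%.
WACC = 0.5432 × 13.0720% + 0.4568 × 3.5880% = 8.7395%.

8.74%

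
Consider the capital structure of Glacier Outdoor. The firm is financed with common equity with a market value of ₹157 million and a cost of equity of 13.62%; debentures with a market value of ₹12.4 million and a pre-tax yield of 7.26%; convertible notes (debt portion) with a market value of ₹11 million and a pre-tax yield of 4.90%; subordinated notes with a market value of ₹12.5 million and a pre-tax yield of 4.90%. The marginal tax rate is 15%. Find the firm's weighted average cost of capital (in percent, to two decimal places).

Total capital V = 157 + 12.4 + 11 + 12.5 = 192.9.
Equity: weight = 157/192.9 = 0.8139; cost = 13.62%.
Debentures: weight = 12.4/192.9 = 0.0643; after-tax cost = 7.26% × (1 − 15%) = 6.1710%.
Convertible notes (debt portion): weight = 11/192.9 = 0.0570; after-tax cost = 4.9% × (1 − 15%) = 4.1650%.
Subordinated notes: weight = 12.5/192.9 = 0.0648; after-tax cost = 4.9% × (1 − 15%) = 4.1650%.
WACC = 0.8139 × 13.6200% + 0.0643 × 6.1710% + 0.0570 × 4.1650% + 0.0648 × 4.1650% = 11.9893%.

11.99%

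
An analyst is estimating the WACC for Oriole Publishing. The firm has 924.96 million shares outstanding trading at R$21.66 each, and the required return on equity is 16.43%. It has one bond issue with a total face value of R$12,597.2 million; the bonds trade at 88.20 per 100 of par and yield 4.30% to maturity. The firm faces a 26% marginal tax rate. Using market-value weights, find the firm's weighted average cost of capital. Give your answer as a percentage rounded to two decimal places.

11.70%

Market value of equity E = 21.66 × 924.96m = 20034.6336m. Market value of debt D = 12597.2m × 88.2/100 = 11110.7304m.
Total capital V = 20034.6336 + 11110.7304 = 31145.364.
Equity: weight = 20034.6336/31145.364 = 0.6433; cost = 16.43%.
Bonds outstanding: weight = 11110.7304/31145.364 = 0.3567; after-tax cost = 4.3% × (1 − 26%) = 3.1820%.
WACC = 0.6433 × 16.4300% + 0.3567 × 3.1820% = 11.7039%.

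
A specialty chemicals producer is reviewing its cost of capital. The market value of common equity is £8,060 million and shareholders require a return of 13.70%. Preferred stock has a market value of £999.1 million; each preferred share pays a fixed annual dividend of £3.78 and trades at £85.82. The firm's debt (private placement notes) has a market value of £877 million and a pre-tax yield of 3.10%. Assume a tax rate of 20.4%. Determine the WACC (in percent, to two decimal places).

11.77%

Cost of preferred: Rp = 3.78 / 85.82 = 4.4046%.
Total capital V = 8060 + 999.1 + 877 = 9936.1.
Equity: weight = 8060/9936.1 = 0.8112; cost = 13.7%.
Preferred: weight = 999.1/9936.1 = 0.1006; cost = 4.4046%.
Private placement notes: weight = 877/9936.1 = 0.0883; after-tax cost = 3.1% × (1 − 20.4%) = 2.4676%.
WACC = 0.8112 × 13.7000% + 0.1006 × 4.4046% + 0.0883 × 2.4676% = 11.7739%.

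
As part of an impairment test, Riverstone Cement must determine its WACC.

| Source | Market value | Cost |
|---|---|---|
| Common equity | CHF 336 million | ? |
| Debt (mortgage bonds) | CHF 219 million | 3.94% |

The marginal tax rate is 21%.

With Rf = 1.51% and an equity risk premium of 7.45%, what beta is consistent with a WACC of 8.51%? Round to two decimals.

Total capital V = 336 + 219 = 555.
Equity weight = 336/555 = 0.6054.
Mortgage bonds weight = 219/555 = 0.3946.
Debt contribution = 0.3946 × 3.94% × (1 − 21%) = 1.2282%.
Required equity contribution = 8.51% − 1.2282% = 7.2818%  ⇒  Re = 12.0279%.
CAPM: 12.0279% = 1.51% + β × 7.45%  ⇒  β = 1.4118.

1.41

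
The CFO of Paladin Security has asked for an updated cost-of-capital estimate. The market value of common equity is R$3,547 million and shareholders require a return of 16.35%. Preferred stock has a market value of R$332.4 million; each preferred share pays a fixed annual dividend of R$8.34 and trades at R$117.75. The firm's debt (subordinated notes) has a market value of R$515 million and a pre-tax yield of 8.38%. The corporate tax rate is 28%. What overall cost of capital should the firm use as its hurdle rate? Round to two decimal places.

14.44%

Cost of preferred: Rp = 8.34 / 117.75 = 7.0828%.
Total capital V = 3547 + 332.4 + 515 = 4394.4.
Equity: weight = 3547/4394.4 = 0.8072; cost = 16.35%.
Preferred: weight = 332.4/4394.4 = 0.0756; cost = 7.0828%.
Subordinated notes: weight = 515/4394.4 = 0.1172; after-tax cost = 8.38% × (1 − 28%) = 6.0336%.
WACC = 0.8072 × 16.3500% + 0.0756 × 7.0828% + 0.1172 × 6.0336% = 14.4400%.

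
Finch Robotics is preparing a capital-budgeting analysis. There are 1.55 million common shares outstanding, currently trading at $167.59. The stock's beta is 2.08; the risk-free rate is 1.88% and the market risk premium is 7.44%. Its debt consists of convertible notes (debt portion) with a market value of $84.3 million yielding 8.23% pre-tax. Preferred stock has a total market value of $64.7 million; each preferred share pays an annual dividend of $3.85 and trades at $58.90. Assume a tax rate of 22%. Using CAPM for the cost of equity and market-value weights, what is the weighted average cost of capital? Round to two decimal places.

13.39%

Cost of equity via CAPM: Re = 1.88% + 2.08 × 7.44% = 17.3552%.
Cost of preferred: Rp = 3.85 / 58.9 = 6.5365%.
Market value of equity E = 167.59 × 1.55m = 259.7645m.
Total capital V = 259.7645 + 64.7 + 84.3 = 408.7645.
Equity: weight = 259.7645/408.7645 = 0.6355; cost = 17.3552%.
Preferred: weight = 64.7/408.7645 = 0.1583; cost = 6.5365%.
Convertible notes (debt portion): weight = 84.3/408.7645 = 0.2062; after-tax cost = 8.23% × (1 − 22%) = 6.4194%.
WACC = 0.6355 × 17.3552% + 0.1583 × 6.5365% + 0.2062 × 6.4194% = 13.3875%.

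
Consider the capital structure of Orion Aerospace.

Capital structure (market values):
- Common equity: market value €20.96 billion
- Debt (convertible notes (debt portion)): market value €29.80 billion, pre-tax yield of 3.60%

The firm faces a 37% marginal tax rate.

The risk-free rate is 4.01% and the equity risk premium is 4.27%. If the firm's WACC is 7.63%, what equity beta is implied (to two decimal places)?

2.63

Total capital V = 20.96 + 29.8 = 50.76.
Equity weight = 20.96/50.76 = 0.4129.
Convertible notes (debt portion) weight = 29.8/50.76 = 0.5871.
Debt contribution = 0.5871 × 3.6% × (1 − 37%) = 1.3315%.
Required equity contribution = 7.63% − 1.3315% = 6.2985%  ⇒  Re = 15.2535%.
CAPM: 15.2535% = 4.01% + β × 4.27%  ⇒  β = 2.6331.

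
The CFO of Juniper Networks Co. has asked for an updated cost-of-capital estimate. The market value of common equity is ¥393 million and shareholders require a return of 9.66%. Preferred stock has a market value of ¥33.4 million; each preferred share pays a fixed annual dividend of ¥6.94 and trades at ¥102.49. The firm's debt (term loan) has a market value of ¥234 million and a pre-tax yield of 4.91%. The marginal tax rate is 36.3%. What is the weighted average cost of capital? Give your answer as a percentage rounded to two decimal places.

7.20%

Cost of preferred: Rp = 6.94 / 102.49 = 6.7714%.
Total capital V = 393 + 33.4 + 234 = 660.4.
Equity: weight = 393/660.4 = 0.5951; cost = 9.66%.
Preferred: weight = 33.4/660.4 = 0.0506; cost = 6.7714%.
Term loan: weight = 234/660.4 = 0.3543; after-tax cost = 4.91% × (1 − 36.3%) = 3.1277%.
WACC = 0.5951 × 9.6600% + 0.0506 × 6.7714% + 0.3543 × 3.1277% = 7.1993%.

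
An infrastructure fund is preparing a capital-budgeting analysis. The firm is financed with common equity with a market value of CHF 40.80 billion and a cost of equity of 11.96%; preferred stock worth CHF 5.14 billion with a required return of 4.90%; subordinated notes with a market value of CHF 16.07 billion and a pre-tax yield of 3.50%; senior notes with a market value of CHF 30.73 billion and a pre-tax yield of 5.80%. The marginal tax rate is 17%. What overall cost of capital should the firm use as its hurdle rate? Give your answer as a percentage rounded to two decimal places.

Total capital V = 40.8 + 5.14 + 16.07 + 30.73 = 92.74.
Equity: weight = 40.8/92.74 = 0.4399; cost = 11.96%.
Preferred: weight = 5.14/92.74 = 0.0554; cost = 4.9%.
Subordinated notes: weight = 16.07/92.74 = 0.1733; after-tax cost = 3.5% × (1 − 17%) = 2.9050%.
Senior notes: weight = 30.73/92.74 = 0.3314; after-tax cost = 5.8% × (1 − 17%) = 4.8140%.
WACC = 0.4399 × 11.9600% + 0.0554 × 4.9000% + 0.1733 × 2.9050% + 0.3314 × 4.8140% = 7.6318%.

7.63%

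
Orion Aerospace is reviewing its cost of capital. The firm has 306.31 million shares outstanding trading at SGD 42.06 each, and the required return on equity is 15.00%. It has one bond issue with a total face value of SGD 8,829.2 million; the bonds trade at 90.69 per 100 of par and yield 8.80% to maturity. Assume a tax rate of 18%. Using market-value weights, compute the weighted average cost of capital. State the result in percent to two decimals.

12.02%

Market value of equity E = 42.06 × 306.31m = 12883.3986m. Market value of debt D = 8829.2m × 90.69/100 = 8007.20148m.
Total capital V = 12883.3986 + 8007.20148 = 20890.60008.
Equity: weight = 12883.3986/20890.60008 = 0.6167; cost = 15%.
Bonds outstanding: weight = 8007.20148/20890.60008 = 0.3833; after-tax cost = 8.8% × (1 − 18%) = 7.2160%.
WACC = 0.6167 × 15.0000% + 0.3833 × 7.2160% = 12.0165%.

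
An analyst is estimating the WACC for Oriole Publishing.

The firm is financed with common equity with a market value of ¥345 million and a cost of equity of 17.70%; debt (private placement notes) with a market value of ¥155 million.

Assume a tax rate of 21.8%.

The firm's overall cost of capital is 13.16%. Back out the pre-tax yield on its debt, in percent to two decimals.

3.91%

Total capital V = 345 + 155 = 500.
Equity weight = 345/500 = 0.6900.
Private placement notes weight = 155/500 = 0.3100.
Equity contribution = 0.6900 × 17.7% = 12.2130%.
Remaining for debt = 13.16% − 12.2130% = 0.9470%.
Rd × (1 − 21.8%) × 0.3100 = 0.9470%  ⇒  Rd = 3.9064%.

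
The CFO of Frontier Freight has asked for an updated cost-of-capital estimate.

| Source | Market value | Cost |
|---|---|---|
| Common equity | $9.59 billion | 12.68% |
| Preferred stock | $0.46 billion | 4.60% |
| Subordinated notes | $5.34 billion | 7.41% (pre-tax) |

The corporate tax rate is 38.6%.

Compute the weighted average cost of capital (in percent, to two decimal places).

Total capital V = 9.59 + 0.46 + 5.34 = 15.39.
Equity: weight = 9.59/15.39 = 0.6231; cost = 12.68%.
Preferred: weight = 0.46/15.39 = 0.0299; cost = 4.6%.
Subordinated notes: weight = 5.34/15.39 = 0.3470; after-tax cost = 7.41% × (1 − 38.6%) = 4.5497%.
WACC = 0.6231 × 12.6800% + 0.0299 × 4.6000% + 0.3470 × 4.5497% = 9.6175%.

9.62%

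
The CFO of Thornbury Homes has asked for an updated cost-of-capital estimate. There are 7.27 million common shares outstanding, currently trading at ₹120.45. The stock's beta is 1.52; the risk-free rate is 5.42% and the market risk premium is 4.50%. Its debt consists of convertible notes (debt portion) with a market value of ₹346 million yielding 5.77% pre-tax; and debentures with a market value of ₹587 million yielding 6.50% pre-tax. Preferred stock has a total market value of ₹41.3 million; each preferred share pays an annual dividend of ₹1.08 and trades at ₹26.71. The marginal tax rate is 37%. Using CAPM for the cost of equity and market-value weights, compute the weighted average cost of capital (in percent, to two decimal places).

Cost of equity via CAPM: Re = 5.42% + 1.52 × 4.5% = 12.2600%.
Cost of preferred: Rp = 1.08 / 26.71 = 4.0434%.
Market value of equity E = 120.45 × 7.27m = 875.6715m.
Total capital V = 875.6715 + 41.3 + 346 + 587 = 1849.9715.
Equity: weight = 875.6715/1849.9715 = 0.4733; cost = 12.26%.
Preferred: weight = 41.3/1849.9715 = 0.0223; cost = 4.0434%.
Convertible notes (debt portion): weight = 346/1849.9715 = 0.1870; after-tax cost = 5.77% × (1 − 37%) = 3.6351%.
Debentures: weight = 587/1849.9715 = 0.3173; after-tax cost = 6.5% × (1 − 37%) = 4.0950%.
WACC = 0.4733 × 12.2600% + 0.0223 × 4.0434% + 0.1870 × 3.6351% + 0.3173 × 4.0950% = 7.8727%.

7.87%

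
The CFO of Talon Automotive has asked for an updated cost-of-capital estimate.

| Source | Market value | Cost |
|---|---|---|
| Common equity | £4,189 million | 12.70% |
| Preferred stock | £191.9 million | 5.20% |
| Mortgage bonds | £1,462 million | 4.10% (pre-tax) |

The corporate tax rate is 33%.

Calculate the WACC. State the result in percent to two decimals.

Total capital V = 4189 + 191.9 + 1462 = 5842.9.
Equity: weight = 4189/5842.9 = 0.7169; cost = 12.7%.
Preferred: weight = 191.9/5842.9 = 0.0328; cost = 5.2%.
Mortgage bonds: weight = 1462/5842.9 = 0.2502; after-tax cost = 4.1% × (1 − 33%) = 2.7470%.
WACC = 0.7169 × 12.7000% + 0.0328 × 5.2000% + 0.2502 × 2.7470% = 9.9633%.

9.96%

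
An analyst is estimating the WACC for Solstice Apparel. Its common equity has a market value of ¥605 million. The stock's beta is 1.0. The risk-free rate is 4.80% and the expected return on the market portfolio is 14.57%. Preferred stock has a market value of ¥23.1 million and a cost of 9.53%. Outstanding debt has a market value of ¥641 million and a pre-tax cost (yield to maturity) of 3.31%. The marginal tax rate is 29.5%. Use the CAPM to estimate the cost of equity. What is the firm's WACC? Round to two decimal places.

Market risk premium = 14.57% − 4.8% = 9.77%.
Cost of equity via CAPM: Re = 4.8% + 1.0 × 9.77% = 14.5700%.
Total capital V = 605 + 23.1 + 641 = 1269.1.
Equity: weight = 605/1269.1 = 0.4767; cost = 14.57%.
Preferred: weight = 23.1/1269.1 = 0.0182; cost = 9.53%.
Debt: weight = 641/1269.1 = 0.5051; after-tax cost = 3.31% × (1 − 29.5%) = 2.3336%.
WACC = 0.4767 × 14.5700% + 0.0182 × 9.5300% + 0.5051 × 2.3336% = 8.2978%.

8.30%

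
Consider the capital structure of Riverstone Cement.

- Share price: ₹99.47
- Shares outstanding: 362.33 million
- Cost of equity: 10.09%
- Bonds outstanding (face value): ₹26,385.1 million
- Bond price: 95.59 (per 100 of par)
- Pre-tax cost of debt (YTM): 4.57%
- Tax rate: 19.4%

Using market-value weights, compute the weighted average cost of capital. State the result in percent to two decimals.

Market value of equity E = 99.47 × 362.33m = 36040.9651m. Market value of debt D = 26385.1m × 95.59/100 = 25221.51709m.
Total capital V = 36040.9651 + 25221.51709 = 61262.48219.
Equity: weight = 36040.9651/61262.48219 = 0.5883; cost = 10.09%.
Bonds outstanding: weight = 25221.51709/61262.48219 = 0.4117; after-tax cost = 4.57% × (1 − 19.4%) = 3.6834%.
WACC = 0.5883 × 10.0900% + 0.4117 × 3.6834% = 7.4524%.

7.45%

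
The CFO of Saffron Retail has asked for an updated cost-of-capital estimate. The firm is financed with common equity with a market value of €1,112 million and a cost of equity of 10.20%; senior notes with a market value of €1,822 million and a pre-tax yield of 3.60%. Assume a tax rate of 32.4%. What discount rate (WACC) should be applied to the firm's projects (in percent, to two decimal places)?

Total capital V = 1112 + 1822 = 2934.
Equity: weight = 1112/2934 = 0.3790; cost = 10.2%.
Senior notes: weight = 1822/2934 = 0.6210; after-tax cost = 3.6% × (1 − 32.4%) = 2.4336%.
WACC = 0.3790 × 10.2000% + 0.6210 × 2.4336% = 5.3771%.

5.38%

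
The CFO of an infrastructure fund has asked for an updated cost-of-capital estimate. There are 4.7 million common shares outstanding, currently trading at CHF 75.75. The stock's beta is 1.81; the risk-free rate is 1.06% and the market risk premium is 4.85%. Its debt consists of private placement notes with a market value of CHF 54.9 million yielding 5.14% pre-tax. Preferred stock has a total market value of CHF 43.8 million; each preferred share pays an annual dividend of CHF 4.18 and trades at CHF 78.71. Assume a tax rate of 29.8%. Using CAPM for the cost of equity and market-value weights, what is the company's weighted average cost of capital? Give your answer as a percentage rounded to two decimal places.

8.65%

Cost of equity via CAPM: Re = 1.06% + 1.81 × 4.85% = 9.8385%.
Cost of preferred: Rp = 4.18 / 78.71 = 5.3106%.
Market value of equity E = 75.75 × 4.7m = 356.025m.
Total capital V = 356.025 + 43.8 + 54.9 = 454.725.
Equity: weight = 356.025/454.725 = 0.7829; cost = 9.8385%.
Preferred: weight = 43.8/454.725 = 0.0963; cost = 5.3106%.
Private placement notes: weight = 54.9/454.725 = 0.1207; after-tax cost = 5.14% × (1 − 29.8%) = 3.6083%.
WACC = 0.7829 × 9.8385% + 0.0963 × 5.3106% + 0.1207 × 3.6083% = 8.6502%.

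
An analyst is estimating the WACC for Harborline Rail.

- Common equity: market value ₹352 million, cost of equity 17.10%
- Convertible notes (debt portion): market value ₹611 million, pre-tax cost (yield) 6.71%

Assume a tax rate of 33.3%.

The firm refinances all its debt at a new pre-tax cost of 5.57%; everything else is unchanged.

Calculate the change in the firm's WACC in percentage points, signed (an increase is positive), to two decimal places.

-0.48 pp

Current WACC:
Total capital V = 352 + 611 = 963.
Equity: weight = 352/963 = 0.3655; cost = 17.1%.
Convertible notes (debt portion): weight = 611/963 = 0.6345; after-tax cost = 6.71% × (1 − 33.3%) = 4.4756%.
WACC = 0.3655 × 17.1000% + 0.6345 × 4.4756% = 9.0901%.
After the change:
Total capital V = 352 + 611 = 963.
Equity: weight = 352/963 = 0.3655; cost = 17.1%.
Convertible notes (debt portion): weight = 611/963 = 0.6345; after-tax cost = 5.57% × (1 − 33.3%) = 3.7152%.
WACC = 0.3655 × 17.1000% + 0.6345 × 3.7152% = 8.6077%.
Change in WACC = 8.6077% − 9.0901% = -0.4824 pp.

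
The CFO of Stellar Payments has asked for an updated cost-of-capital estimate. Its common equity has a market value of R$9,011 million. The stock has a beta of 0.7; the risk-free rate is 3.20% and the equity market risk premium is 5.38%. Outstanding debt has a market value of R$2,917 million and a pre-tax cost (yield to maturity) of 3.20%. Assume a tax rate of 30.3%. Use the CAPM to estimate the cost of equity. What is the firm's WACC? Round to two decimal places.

5.81%

Cost of equity via CAPM: Re = 3.2% + 0.7 × 5.38% = 6.9660%.
Total capital V = 9011 + 2917 = 11928.
Equity: weight = 9011/11928 = 0.7554; cost = 6.966%.
Debt: weight = 2917/11928 = 0.2446; after-tax cost = 3.2% × (1 − 30.3%) = 2.2304%.
WACC = 0.7554 × 6.9660% + 0.2446 × 2.2304% = 5.8079%.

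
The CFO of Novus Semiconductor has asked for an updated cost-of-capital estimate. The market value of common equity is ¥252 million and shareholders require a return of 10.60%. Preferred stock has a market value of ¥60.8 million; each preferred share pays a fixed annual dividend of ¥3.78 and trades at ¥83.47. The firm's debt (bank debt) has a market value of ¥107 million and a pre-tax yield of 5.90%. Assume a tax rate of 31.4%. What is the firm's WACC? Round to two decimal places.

8.05%

Cost of preferred: Rp = 3.78 / 83.47 = 4.5286%.
Total capital V = 252 + 60.8 + 107 = 419.8.
Equity: weight = 252/419.8 = 0.6003; cost = 10.6%.
Preferred: weight = 60.8/419.8 = 0.1448; cost = 4.5286%.
Bank debt: weight = 107/419.8 = 0.2549; after-tax cost = 5.9% × (1 − 31.4%) = 4.0474%.
WACC = 0.6003 × 10.6000% + 0.1448 × 4.5286% + 0.2549 × 4.0474% = 8.0505%.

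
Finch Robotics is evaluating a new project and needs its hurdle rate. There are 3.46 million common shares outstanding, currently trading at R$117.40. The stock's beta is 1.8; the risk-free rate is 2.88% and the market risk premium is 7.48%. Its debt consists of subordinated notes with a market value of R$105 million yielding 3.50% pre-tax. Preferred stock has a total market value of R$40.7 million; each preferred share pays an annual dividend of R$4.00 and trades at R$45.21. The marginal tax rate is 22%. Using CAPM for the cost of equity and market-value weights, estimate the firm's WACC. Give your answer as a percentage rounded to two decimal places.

13.20%

Cost of equity via CAPM: Re = 2.88% + 1.8 × 7.48% = 16.3440%.
Cost of preferred: Rp = 4.0 / 45.21 = 8.8476%.
Market value of equity E = 117.4 × 3.46m = 406.204m.
Total capital V = 406.204 + 40.7 + 105 = 551.904.
Equity: weight = 406.204/551.904 = 0.7360; cost = 16.344%.
Preferred: weight = 40.7/551.904 = 0.0737; cost = 8.8476%.
Subordinated notes: weight = 105/551.904 = 0.1903; after-tax cost = 3.5% × (1 − 22%) = 2.7300%.
WACC = 0.7360 × 16.3440% + 0.0737 × 8.8476% + 0.1903 × 2.7300% = 13.2011%.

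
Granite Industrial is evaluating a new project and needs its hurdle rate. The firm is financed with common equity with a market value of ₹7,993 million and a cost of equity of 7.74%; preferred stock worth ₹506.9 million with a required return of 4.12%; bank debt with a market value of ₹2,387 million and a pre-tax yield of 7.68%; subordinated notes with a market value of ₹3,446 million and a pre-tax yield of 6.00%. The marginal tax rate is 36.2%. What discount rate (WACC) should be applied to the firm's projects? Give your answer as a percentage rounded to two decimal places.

6.20%

Total capital V = 7993 + 506.9 + 2387 + 3446 = 14332.9.
Equity: weight = 7993/14332.9 = 0.5577; cost = 7.74%.
Preferred: weight = 506.9/14332.9 = 0.0354; cost = 4.12%.
Bank debt: weight = 2387/14332.9 = 0.1665; after-tax cost = 7.68% × (1 − 36.2%) = 4.8998%.
Subordinated notes: weight = 3446/14332.9 = 0.2404; after-tax cost = 6% × (1 − 36.2%) = 3.8280%.
WACC = 0.5577 × 7.7400% + 0.0354 × 4.1200% + 0.1665 × 4.8998% + 0.2404 × 3.8280% = 6.1984%.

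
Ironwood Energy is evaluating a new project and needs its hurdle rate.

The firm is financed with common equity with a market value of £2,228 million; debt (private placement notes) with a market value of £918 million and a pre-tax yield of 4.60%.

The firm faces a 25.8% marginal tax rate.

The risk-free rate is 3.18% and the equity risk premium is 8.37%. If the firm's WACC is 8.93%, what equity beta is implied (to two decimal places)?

Total capital V = 2228 + 918 = 3146.
Equity weight = 2228/3146 = 0.7082.
Private placement notes weight = 918/3146 = 0.2918.
Debt contribution = 0.2918 × 4.6% × (1 − 25.8%) = 0.9960%.
Required equity contribution = 8.93% − 0.9960% = 7.9340%  ⇒  Re = 11.2031%.
CAPM: 11.2031% = 3.18% + β × 8.37%  ⇒  β = 0.9586.

0.96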